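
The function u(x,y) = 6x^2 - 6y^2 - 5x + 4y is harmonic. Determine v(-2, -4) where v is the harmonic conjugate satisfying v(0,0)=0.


Step 1: v_x = -u_y = 12y - 4
Step 2: v_y = u_x = 12x - 5
Step 3: v = 12xy - 4x - 5y + C
Step 4: v(0,0) = 0 => C = 0
Step 5: v(-2, -4) = 124

124


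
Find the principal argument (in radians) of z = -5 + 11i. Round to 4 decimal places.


Step 1: z = -5 + 11i
Step 2: arg(z) = atan2(11, -5)
Step 3: arg(z) = 1.9974

1.9974


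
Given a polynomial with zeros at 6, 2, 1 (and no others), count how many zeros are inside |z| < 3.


Step 1: Check each root:
  z = 6: |6| = 6 >= 3
  z = 2: |2| = 2 < 3
  z = 1: |1| = 1 < 3
Step 2: Count = 2

2


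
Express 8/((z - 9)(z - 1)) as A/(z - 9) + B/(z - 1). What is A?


Step 1: Multiply both sides by (z - 9) and set z = 9
Step 2: A = 8 / (9 - 1)
Step 3: A = 8 / 8
Step 4: A = 1

1


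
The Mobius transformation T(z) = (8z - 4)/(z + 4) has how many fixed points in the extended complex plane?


Step 1: Fixed points satisfy T(z) = z
Step 2: z^2 - 4z + 4 = 0
Step 3: Discriminant = (-4)^2 - 4*1*4 = 0
Step 4: Number of fixed points = 1

1


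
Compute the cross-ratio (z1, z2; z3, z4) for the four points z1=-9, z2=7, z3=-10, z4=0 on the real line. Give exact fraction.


Step 1: (z1-z3)(z2-z4) = 1 * 7 = 7
Step 2: (z1-z4)(z2-z3) = (-9) * 17 = -153
Step 3: Cross-ratio = -7/153 = -7/153

-7/153


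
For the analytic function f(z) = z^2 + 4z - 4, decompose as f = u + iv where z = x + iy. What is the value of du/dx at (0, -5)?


Step 1: f(z) = (x+iy)^2 + 4(x+iy) - 4
Step 2: u = (x^2 - y^2) + 4x - 4
Step 3: u_x = 2x + 4
Step 4: At (0, -5): u_x = 0 + 4 = 4

4


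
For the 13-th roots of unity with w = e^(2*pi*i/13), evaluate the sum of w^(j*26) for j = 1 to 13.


Step 1: The sum sum_{j=1}^{n} w^(k*j) equals n if n | k, else 0.
Step 2: Here n = 13, k = 26
Step 3: Does n divide k? 13 | 26 -> True
Step 4: Sum = 13

13


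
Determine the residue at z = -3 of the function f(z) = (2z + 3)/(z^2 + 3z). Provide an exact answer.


Step 1: Q(z) = z^2 + 3z = (z + 3)(z)
Step 2: Q'(z) = 2z + 3
Step 3: Q'(-3) = -3, P(-3) = -3
Step 4: Res = P(-3)/Q'(-3) = -3/(-3) = 1

1


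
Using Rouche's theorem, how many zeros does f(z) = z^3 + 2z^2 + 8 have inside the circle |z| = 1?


Step 1: On |z| = 1 the three terms have sizes |z^3| = 1^3 = 1, |2z^2| = 2*1^2 = 2, |8| = 8
Step 2: The dominant term is g(z) = 8; let h(z) = z^3 + 2z^2 so f = g + h
Step 3: On |z| = 1: |g| = 8 and |h| <= 1 + 2 = 3
Step 4: Since 8 > 3, |h| < |g| on |z| = 1, so by Rouche f has the same number of zeros as g inside |z| < 1
Step 5: g(z) = 8 is a nonzero constant with no zeros inside |z| < 1. Answer = 0

0


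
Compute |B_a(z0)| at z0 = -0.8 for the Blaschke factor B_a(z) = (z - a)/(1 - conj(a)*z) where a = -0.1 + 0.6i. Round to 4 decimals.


Step 1: Numerator z0 - a = -0.8 - (-0.1 + 0.6i) = -0.7 - 0.6i
Step 2: Denominator 1 - conj(a)*z0 = 1 - (-0.1 - 0.6i)*(-0.8) = 0.92 - 0.48i
Step 3: |z0 - a|^2 = (-0.7)^2 + (-0.6)^2 = 0.85; |1 - conj(a)*z0|^2 = 0.92^2 + (-0.48)^2 = 1.0768
Step 4: |B_a(-0.8)| = sqrt(0.85 / 1.0768) = sqrt(0.789376)
Step 5: = 0.8885

0.8885


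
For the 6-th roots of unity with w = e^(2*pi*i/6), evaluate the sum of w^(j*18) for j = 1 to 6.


Step 1: The sum sum_{j=1}^{n} w^(k*j) equals n if n | k, else 0.
Step 2: Here n = 6, k = 18
Step 3: Does n divide k? 6 | 18 -> True
Step 4: Sum = 6

6


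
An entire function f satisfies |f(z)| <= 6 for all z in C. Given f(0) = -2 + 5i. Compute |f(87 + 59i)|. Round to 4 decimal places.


Step 1: By Liouville's theorem, a bounded entire function is constant.
Step 2: f(z) = f(0) = -2 + 5i for all z.
Step 3: |f(w)| = |-2 + 5i| = sqrt(4 + 25)
Step 4: = 5.3852

5.3852


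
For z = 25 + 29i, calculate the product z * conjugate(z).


Step 1: conj(z) = 25 - 29i
Step 2: z * conj(z) = 25^2 + 29^2
Step 3: = 625 + 841 = 1466

1466


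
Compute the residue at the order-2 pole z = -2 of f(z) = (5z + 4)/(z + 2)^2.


Step 1: Pole of order 2 at z = -2
Step 2: Res = lim d/dz [(z + 2)^2 * f(z)] as z -> -2
Step 3: (z + 2)^2 * f(z) = 5z + 4
Step 4: d/dz[5z + 4] = 5

5


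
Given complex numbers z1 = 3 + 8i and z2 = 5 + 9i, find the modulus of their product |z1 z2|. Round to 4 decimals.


Step 1: |z1| = sqrt(3^2 + 8^2) = sqrt(73)
Step 2: |z2| = sqrt(5^2 + 9^2) = sqrt(106)
Step 3: |z1*z2| = |z1|*|z2| = sqrt(73) * sqrt(106) = sqrt(73 * 106) = sqrt(7738)
Step 4: = 87.9659

87.9659


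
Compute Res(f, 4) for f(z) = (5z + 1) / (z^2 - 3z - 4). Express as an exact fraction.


Step 1: Q(z) = z^2 - 3z - 4 = (z - 4)(z + 1)
Step 2: Q'(z) = 2z - 3
Step 3: Q'(4) = 5, P(4) = 21
Step 4: Res = P(4)/Q'(4) = 21/5 = 21/5

21/5


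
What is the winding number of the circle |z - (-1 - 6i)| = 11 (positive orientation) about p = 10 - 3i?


Step 1: Center c = (-1, -6), radius = 11
Step 2: |p - c|^2 = 11^2 + 3^2 = 130
Step 3: r^2 = 121
Step 4: |p-c| > r so winding number = 0

0


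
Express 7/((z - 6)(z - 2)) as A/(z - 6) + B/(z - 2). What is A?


Step 1: Multiply both sides by (z - 6) and set z = 6
Step 2: A = 7 / (6 - 2)
Step 3: A = 7 / 4
Step 4: A = 7/4

7/4


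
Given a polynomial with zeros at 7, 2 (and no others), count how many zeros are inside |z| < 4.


Step 1: Check each root:
  z = 7: |7| = 7 >= 4
  z = 2: |2| = 2 < 4
Step 2: Count = 1

1


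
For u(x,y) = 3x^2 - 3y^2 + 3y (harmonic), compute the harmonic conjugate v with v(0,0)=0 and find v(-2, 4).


Step 1: v_x = -u_y = 6y - 3
Step 2: v_y = u_x = 6x + 0
Step 3: v = 6xy - 3x + C
Step 4: v(0,0) = 0 => C = 0
Step 5: v(-2, 4) = -42

-42


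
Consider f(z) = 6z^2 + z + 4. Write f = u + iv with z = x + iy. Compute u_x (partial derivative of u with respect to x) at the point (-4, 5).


Step 1: f(z) = 6(x+iy)^2 + (x+iy) + 4
Step 2: u = 6(x^2 - y^2) + x + 4
Step 3: u_x = 12x + 1
Step 4: At (-4, 5): u_x = -48 + 1 = -47

-47


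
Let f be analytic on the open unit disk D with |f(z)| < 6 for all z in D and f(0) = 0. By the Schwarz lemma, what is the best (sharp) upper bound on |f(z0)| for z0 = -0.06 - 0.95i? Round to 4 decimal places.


Step 1: g = f/6 maps D -> D with g(0) = 0, so by the Schwarz lemma |g(z)| <= |z|, i.e. |f(z)| <= 6|z|; this is sharp (f(z) = 6z).
Step 2: |z0|^2 = (-0.06)^2 + (-0.95)^2 = 0.9061
Step 3: |z0| = sqrt(0.9061) = 0.951893
Step 4: Best bound = 6 * |z0| = 6 * 0.951893 = 5.7114

5.7114


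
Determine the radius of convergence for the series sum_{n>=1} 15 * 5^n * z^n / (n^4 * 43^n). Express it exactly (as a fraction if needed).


Step 1: General term a_n = 15 * 5^n / (n^4 * 43^n)
Step 2: By the root test, |a_n|^(1/n) = 15^(1/n) * 5 / (n^(4/n) * 43) -> 5/43 as n -> infinity (since 15^(1/n) -> 1 and n^(4/n) -> 1)
Step 3: R = 1/lim|a_n|^(1/n) = 43/5

43/5


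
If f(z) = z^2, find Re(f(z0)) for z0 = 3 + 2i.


Step 1: z0 = 3 + 2i
Step 2: z0^2 = 3^2 - 2^2 + 12i
Step 3: real part = 9 - 4 = 5

5


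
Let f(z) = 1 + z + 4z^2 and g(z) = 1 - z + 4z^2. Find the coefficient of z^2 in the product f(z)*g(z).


Step 1: z^2 term in f*g comes from: (1)*(4z^2) + (z)*(-z) + (4z^2)*(1)
Step 2: = 4 - 1 + 4
Step 3: = 7

7


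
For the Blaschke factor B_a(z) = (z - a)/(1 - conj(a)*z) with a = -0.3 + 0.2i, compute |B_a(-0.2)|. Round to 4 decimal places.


Step 1: Numerator z0 - a = -0.2 - (-0.3 + 0.2i) = 0.1 - 0.2i
Step 2: Denominator 1 - conj(a)*z0 = 1 - (-0.3 - 0.2i)*(-0.2) = 0.94 - 0.04i
Step 3: |z0 - a|^2 = 0.1^2 + (-0.2)^2 = 0.05; |1 - conj(a)*z0|^2 = 0.94^2 + (-0.04)^2 = 0.8852
Step 4: |B_a(-0.2)| = sqrt(0.05 / 0.8852) = sqrt(0.056484)
Step 5: = 0.2377

0.2377


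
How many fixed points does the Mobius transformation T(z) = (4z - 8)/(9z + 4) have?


Step 1: Fixed points satisfy T(z) = z
Step 2: 9z^2 + 8 = 0
Step 3: Discriminant = 0^2 - 4*9*8 = -288
Step 4: Number of fixed points = 2

2


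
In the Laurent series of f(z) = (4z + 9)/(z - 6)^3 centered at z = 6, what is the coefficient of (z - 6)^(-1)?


Step 1: Write the numerator in powers of (z - 6): 4z + 9 = 4(z - 6) + (4*6 + 9) = 4(z - 6) + 33
Step 2: Divide by (z - 6)^3: f(z) = 33(z - 6)^(-3) + 4(z - 6)^(-2)
Step 3: This finite sum is the Laurent series of f about z = 6.
Step 4: Only the powers -3 and -2 appear, so the coefficient of (z - 6)^(-1) = 0

0


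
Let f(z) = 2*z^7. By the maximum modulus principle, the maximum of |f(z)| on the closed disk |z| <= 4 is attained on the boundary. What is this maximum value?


Step 1: On |z| = 4, |f(z)| = 2 * |z|^7 = 2 * 4^7
Step 2: By maximum modulus principle, maximum is on boundary.
Step 3: Maximum = 2 * 16384 = 32768

32768


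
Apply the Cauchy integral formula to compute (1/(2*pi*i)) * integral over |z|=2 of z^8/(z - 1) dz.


Step 1: f(z) = z^8, a = 1 is inside |z| = 2
Step 2: By Cauchy integral formula: (1/(2pi*i)) * integral = f(a)
Step 3: f(1) = 1^8 = 1

1


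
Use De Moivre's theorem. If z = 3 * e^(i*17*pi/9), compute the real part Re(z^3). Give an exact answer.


Step 1: By De Moivre's theorem, z^3 = 3^3 * e^(i*3*17*pi/9) = 27 * (cos(17*pi/3) + i*sin(17*pi/3))
Step 2: |z|^3 = 3^3 = 27
Step 3: Reduce the angle mod 2*pi: 17*pi/3 - 4*pi = 5*pi/3
Step 4: cos(5*pi/3) = 1/2
Step 5: Re(z^3) = 27 * 1/2 = 27/2

27/2


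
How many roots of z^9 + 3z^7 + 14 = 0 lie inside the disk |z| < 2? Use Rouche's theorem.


Step 1: On |z| = 2 the three terms have sizes |z^9| = 2^9 = 512, |3z^7| = 3*2^7 = 384, |14| = 14
Step 2: The dominant term is g(z) = z^9; let h(z) = 3z^7 + 14 so f = g + h
Step 3: On |z| = 2: |g| = 512 and |h| <= 384 + 14 = 398
Step 4: Since 512 > 398, |h| < |g| on |z| = 2, so by Rouche f has the same number of zeros as g inside |z| < 2
Step 5: g(z) = z^9 has 9 zeros (all at the origin) inside |z| < 2. Answer = 9

9


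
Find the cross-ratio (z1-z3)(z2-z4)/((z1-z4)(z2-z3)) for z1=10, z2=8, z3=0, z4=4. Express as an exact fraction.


Step 1: (z1-z3)(z2-z4) = 10 * 4 = 40
Step 2: (z1-z4)(z2-z3) = 6 * 8 = 48
Step 3: Cross-ratio = 40/48 = 5/6

5/6


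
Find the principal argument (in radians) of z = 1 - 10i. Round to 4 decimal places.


Step 1: z = 1 - 10i
Step 2: arg(z) = atan2(-10, 1)
Step 3: arg(z) = -1.4711

-1.4711


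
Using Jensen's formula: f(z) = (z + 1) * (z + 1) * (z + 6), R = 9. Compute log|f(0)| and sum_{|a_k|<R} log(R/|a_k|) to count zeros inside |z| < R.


Jensen's formula: (1/2pi)*integral log|f(Re^it)|dt = log|f(0)| + sum_{|a_k|<R} log(R/|a_k|)
Step 1: f(0) = 1 * 1 * 6 = 6
Step 2: log|f(0)| = log|-1| + log|-1| + log|-6| = 1.7918
Step 3: Zeros inside |z| < 9: -1, -1, -6
Step 4: Jensen sum = log(9/1) + log(9/1) + log(9/6) = 4.7999
Step 5: n(R) = number of terms in the Jensen sum = count of zeros inside |z| < 9 = 3

3


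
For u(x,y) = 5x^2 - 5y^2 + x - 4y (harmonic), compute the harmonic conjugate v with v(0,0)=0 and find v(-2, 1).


Step 1: v_x = -u_y = 10y + 4
Step 2: v_y = u_x = 10x + 1
Step 3: v = 10xy + 4x + y + C
Step 4: v(0,0) = 0 => C = 0
Step 5: v(-2, 1) = -27

-27


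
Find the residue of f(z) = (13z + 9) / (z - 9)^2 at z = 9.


Step 1: Pole of order 2 at z = 9
Step 2: Res = lim d/dz [(z - 9)^2 * f(z)] as z -> 9
Step 3: (z - 9)^2 * f(z) = 13z + 9
Step 4: d/dz[13z + 9] = 13

13


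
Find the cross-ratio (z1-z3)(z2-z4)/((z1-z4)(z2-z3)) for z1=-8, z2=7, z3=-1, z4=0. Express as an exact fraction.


Step 1: (z1-z3)(z2-z4) = (-7) * 7 = -49
Step 2: (z1-z4)(z2-z3) = (-8) * 8 = -64
Step 3: Cross-ratio = 49/64 = 49/64

49/64


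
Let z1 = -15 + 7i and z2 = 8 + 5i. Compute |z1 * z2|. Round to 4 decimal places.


Step 1: |z1| = sqrt((-15)^2 + 7^2) = sqrt(274)
Step 2: |z2| = sqrt(8^2 + 5^2) = sqrt(89)
Step 3: |z1*z2| = |z1|*|z2| = sqrt(274) * sqrt(89) = sqrt(274 * 89) = sqrt(24386)
Step 4: = 156.1602

156.1602


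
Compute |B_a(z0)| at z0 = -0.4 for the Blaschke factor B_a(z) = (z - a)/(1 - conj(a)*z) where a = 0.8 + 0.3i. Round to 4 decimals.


Step 1: Numerator z0 - a = -0.4 - (0.8 + 0.3i) = -1.2 - 0.3i
Step 2: Denominator 1 - conj(a)*z0 = 1 - (0.8 - 0.3i)*(-0.4) = 1.32 - 0.12i
Step 3: |z0 - a|^2 = (-1.2)^2 + (-0.3)^2 = 1.53; |1 - conj(a)*z0|^2 = 1.32^2 + (-0.12)^2 = 1.7568
Step 4: |B_a(-0.4)| = sqrt(1.53 / 1.7568) = sqrt(0.870902)
Step 5: = 0.9332

0.9332


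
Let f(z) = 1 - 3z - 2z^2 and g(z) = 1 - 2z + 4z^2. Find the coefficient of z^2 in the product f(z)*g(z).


Step 1: z^2 term in f*g comes from: (1)*(4z^2) + (-3z)*(-2z) + (-2z^2)*(1)
Step 2: = 4 + 6 - 2
Step 3: = 8

8


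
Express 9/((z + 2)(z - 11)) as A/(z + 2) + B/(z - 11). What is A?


Step 1: Multiply both sides by (z + 2) and set z = -2
Step 2: A = 9 / (-2 - 11)
Step 3: A = 9 / (-13)
Step 4: A = -9/13

-9/13


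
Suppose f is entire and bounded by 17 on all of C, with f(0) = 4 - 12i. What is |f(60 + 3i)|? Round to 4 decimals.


Step 1: By Liouville's theorem, a bounded entire function is constant.
Step 2: f(z) = f(0) = 4 - 12i for all z.
Step 3: |f(w)| = |4 - 12i| = sqrt(16 + 144)
Step 4: = 12.6491

12.6491


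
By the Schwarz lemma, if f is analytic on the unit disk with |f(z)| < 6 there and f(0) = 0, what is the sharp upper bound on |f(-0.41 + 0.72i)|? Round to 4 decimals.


Step 1: g = f/6 maps D -> D with g(0) = 0, so by the Schwarz lemma |g(z)| <= |z|, i.e. |f(z)| <= 6|z|; this is sharp (f(z) = 6z).
Step 2: |z0|^2 = (-0.41)^2 + 0.72^2 = 0.6865
Step 3: |z0| = sqrt(0.6865) = 0.828553
Step 4: Best bound = 6 * |z0| = 6 * 0.828553 = 4.9713

4.9713


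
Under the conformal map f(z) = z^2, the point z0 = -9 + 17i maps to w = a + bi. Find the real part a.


Step 1: z0 = -9 + 17i
Step 2: z0^2 = (-9)^2 - 17^2 - 306i
Step 3: real part = 81 - 289 = -208

-208


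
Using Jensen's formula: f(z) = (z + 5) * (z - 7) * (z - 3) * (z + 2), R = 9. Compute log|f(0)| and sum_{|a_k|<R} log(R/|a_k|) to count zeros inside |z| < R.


Jensen's formula: (1/2pi)*integral log|f(Re^it)|dt = log|f(0)| + sum_{|a_k|<R} log(R/|a_k|)
Step 1: f(0) = 5 * (-7) * (-3) * 2 = 210
Step 2: log|f(0)| = log|-5| + log|7| + log|3| + log|-2| = 5.3471
Step 3: Zeros inside |z| < 9: -5, 7, 3, -2
Step 4: Jensen sum = log(9/5) + log(9/7) + log(9/3) + log(9/2) = 3.4418
Step 5: n(R) = number of terms in the Jensen sum = count of zeros inside |z| < 9 = 4

4


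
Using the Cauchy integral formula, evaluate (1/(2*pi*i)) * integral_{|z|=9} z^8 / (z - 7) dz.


Step 1: f(z) = z^8, a = 7 is inside |z| = 9
Step 2: By Cauchy integral formula: (1/(2pi*i)) * integral = f(a)
Step 3: f(7) = 7^8 = 5764801

5764801


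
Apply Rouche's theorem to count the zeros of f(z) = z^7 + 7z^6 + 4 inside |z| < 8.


Step 1: On |z| = 8 the three terms have sizes |z^7| = 8^7 = 2097152, |7z^6| = 7*8^6 = 1835008, |4| = 4
Step 2: The dominant term is g(z) = z^7; let h(z) = 7z^6 + 4 so f = g + h
Step 3: On |z| = 8: |g| = 2097152 and |h| <= 1835008 + 4 = 1835012
Step 4: Since 2097152 > 1835012, |h| < |g| on |z| = 8, so by Rouche f has the same number of zeros as g inside |z| < 8
Step 5: g(z) = z^7 has 7 zeros (all at the origin) inside |z| < 8. Answer = 7

7


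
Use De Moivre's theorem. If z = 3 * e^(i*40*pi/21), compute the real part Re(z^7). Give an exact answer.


Step 1: By De Moivre's theorem, z^7 = 3^7 * e^(i*7*40*pi/21) = 2187 * (cos(40*pi/3) + i*sin(40*pi/3))
Step 2: |z|^7 = 3^7 = 2187
Step 3: Reduce the angle mod 2*pi: 40*pi/3 - 12*pi = 4*pi/3
Step 4: cos(4*pi/3) = -1/2
Step 5: Re(z^7) = 2187 * (-1/2) = -2187/2

-2187/2


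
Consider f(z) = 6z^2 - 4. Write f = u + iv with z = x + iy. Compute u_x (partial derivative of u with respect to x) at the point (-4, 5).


Step 1: f(z) = 6(x+iy)^2 - 4
Step 2: u = 6(x^2 - y^2) - 4
Step 3: u_x = 12x + 0
Step 4: At (-4, 5): u_x = -48 + 0 = -48

-48


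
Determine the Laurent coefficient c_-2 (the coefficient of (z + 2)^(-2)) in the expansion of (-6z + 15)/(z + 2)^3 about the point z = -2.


Step 1: Write the numerator in powers of (z + 2): -6z + 15 = -6(z + 2) + (-6*(-2) + 15) = -6(z + 2) + 27
Step 2: Divide by (z + 2)^3: f(z) = 27(z + 2)^(-3) - 6(z + 2)^(-2)
Step 3: This finite sum is the Laurent series of f about z = -2.
Step 4: Coefficient of (z + 2)^(-2) = coefficient of (z + 2) in the re-centred numerator = -6

-6


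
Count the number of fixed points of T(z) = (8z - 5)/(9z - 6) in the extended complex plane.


Step 1: Fixed points satisfy T(z) = z
Step 2: 9z^2 - 14z + 5 = 0
Step 3: Discriminant = (-14)^2 - 4*9*5 = 16
Step 4: Number of fixed points = 2

2


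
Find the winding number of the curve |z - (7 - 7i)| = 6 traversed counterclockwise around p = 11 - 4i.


Step 1: Center c = (7, -7), radius = 6
Step 2: |p - c|^2 = 4^2 + 3^2 = 25
Step 3: r^2 = 36
Step 4: |p-c| < r so winding number = 1

1


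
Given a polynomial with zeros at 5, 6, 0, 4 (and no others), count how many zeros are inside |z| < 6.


Step 1: Check each root:
  z = 5: |5| = 5 < 6
  z = 6: |6| = 6 >= 6
  z = 0: |0| = 0 < 6
  z = 4: |4| = 4 < 6
Step 2: Count = 3

3


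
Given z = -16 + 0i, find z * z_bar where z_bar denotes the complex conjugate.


Step 1: conj(z) = -16 - 0i
Step 2: z * conj(z) = (-16)^2 + 0^2
Step 3: = 256 + 0 = 256

256


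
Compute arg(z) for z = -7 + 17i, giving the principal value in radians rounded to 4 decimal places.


Step 1: z = -7 + 17i
Step 2: arg(z) = atan2(17, -7)
Step 3: arg(z) = 1.9614

1.9614


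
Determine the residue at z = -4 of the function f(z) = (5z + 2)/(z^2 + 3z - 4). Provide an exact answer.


Step 1: Q(z) = z^2 + 3z - 4 = (z + 4)(z - 1)
Step 2: Q'(z) = 2z + 3
Step 3: Q'(-4) = -5, P(-4) = -18
Step 4: Res = P(-4)/Q'(-4) = -18/(-5) = 18/5

18/5


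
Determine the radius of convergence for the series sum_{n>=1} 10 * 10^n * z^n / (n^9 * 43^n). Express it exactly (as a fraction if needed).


Step 1: General term a_n = 10 * 10^n / (n^9 * 43^n)
Step 2: By the root test, |a_n|^(1/n) = 10^(1/n) * 10 / (n^(9/n) * 43) -> 10/43 as n -> infinity (since 10^(1/n) -> 1 and n^(9/n) -> 1)
Step 3: R = 1/lim|a_n|^(1/n) = 43/10

43/10


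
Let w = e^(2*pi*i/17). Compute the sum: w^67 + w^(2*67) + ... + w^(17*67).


Step 1: The sum sum_{j=1}^{n} w^(k*j) equals n if n | k, else 0.
Step 2: Here n = 17, k = 67
Step 3: Does n divide k? 17 | 67 -> False
Step 4: Sum = 0

0


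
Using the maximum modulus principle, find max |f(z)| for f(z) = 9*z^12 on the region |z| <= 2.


Step 1: On |z| = 2, |f(z)| = 9 * |z|^12 = 9 * 2^12
Step 2: By maximum modulus principle, maximum is on boundary.
Step 3: Maximum = 9 * 4096 = 36864

36864


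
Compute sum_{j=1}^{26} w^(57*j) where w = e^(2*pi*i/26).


Step 1: The sum sum_{j=1}^{n} w^(k*j) equals n if n | k, else 0.
Step 2: Here n = 26, k = 57
Step 3: Does n divide k? 26 | 57 -> False
Step 4: Sum = 0

0


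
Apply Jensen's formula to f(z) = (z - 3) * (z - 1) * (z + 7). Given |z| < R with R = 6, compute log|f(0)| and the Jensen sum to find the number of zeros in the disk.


Jensen's formula: (1/2pi)*integral log|f(Re^it)|dt = log|f(0)| + sum_{|a_k|<R} log(R/|a_k|)
Step 1: f(0) = (-3) * (-1) * 7 = 21
Step 2: log|f(0)| = log|3| + log|1| + log|-7| = 3.0445
Step 3: Zeros inside |z| < 6: 3, 1
Step 4: Jensen sum = log(6/3) + log(6/1) = 2.4849
Step 5: n(R) = number of terms in the Jensen sum = count of zeros inside |z| < 6 = 2

2


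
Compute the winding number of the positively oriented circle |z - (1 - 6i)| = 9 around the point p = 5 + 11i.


Step 1: Center c = (1, -6), radius = 9
Step 2: |p - c|^2 = 4^2 + 17^2 = 305
Step 3: r^2 = 81
Step 4: |p-c| > r so winding number = 0

0


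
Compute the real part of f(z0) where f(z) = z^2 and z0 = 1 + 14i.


Step 1: z0 = 1 + 14i
Step 2: z0^2 = 1^2 - 14^2 + 28i
Step 3: real part = 1 - 196 = -195

-195


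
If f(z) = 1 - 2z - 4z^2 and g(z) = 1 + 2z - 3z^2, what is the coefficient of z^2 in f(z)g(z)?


Step 1: z^2 term in f*g comes from: (1)*(-3z^2) + (-2z)*(2z) + (-4z^2)*(1)
Step 2: = -3 - 4 - 4
Step 3: = -11

-11


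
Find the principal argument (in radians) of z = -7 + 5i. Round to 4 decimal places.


Step 1: z = -7 + 5i
Step 2: arg(z) = atan2(5, -7)
Step 3: arg(z) = 2.5213

2.5213


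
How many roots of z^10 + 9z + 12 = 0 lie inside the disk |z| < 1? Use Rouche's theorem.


Step 1: On |z| = 1 the three terms have sizes |z^10| = 1^10 = 1, |9z| = 9*1 = 9, |12| = 12
Step 2: The dominant term is g(z) = 12; let h(z) = z^10 + 9z so f = g + h
Step 3: On |z| = 1: |g| = 12 and |h| <= 1 + 9 = 10
Step 4: Since 12 > 10, |h| < |g| on |z| = 1, so by Rouche f has the same number of zeros as g inside |z| < 1
Step 5: g(z) = 12 is a nonzero constant with no zeros inside |z| < 1. Answer = 0

0


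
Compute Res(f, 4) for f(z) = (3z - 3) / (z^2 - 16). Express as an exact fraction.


Step 1: Q(z) = z^2 - 16 = (z - 4)(z + 4)
Step 2: Q'(z) = 2z
Step 3: Q'(4) = 8, P(4) = 9
Step 4: Res = P(4)/Q'(4) = 9/8 = 9/8

9/8


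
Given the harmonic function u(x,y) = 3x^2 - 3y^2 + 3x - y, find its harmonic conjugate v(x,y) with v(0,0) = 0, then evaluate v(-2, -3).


Step 1: v_x = -u_y = 6y + 1
Step 2: v_y = u_x = 6x + 3
Step 3: v = 6xy + x + 3y + C
Step 4: v(0,0) = 0 => C = 0
Step 5: v(-2, -3) = 25

25


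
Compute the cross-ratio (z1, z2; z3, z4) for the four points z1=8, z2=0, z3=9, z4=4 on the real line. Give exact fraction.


Step 1: (z1-z3)(z2-z4) = (-1) * (-4) = 4
Step 2: (z1-z4)(z2-z3) = 4 * (-9) = -36
Step 3: Cross-ratio = -4/36 = -1/9

-1/9


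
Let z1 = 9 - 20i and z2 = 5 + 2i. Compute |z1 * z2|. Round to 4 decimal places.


Step 1: |z1| = sqrt(9^2 + (-20)^2) = sqrt(481)
Step 2: |z2| = sqrt(5^2 + 2^2) = sqrt(29)
Step 3: |z1*z2| = |z1|*|z2| = sqrt(481) * sqrt(29) = sqrt(481 * 29) = sqrt(13949)
Step 4: = 118.1059

118.1059


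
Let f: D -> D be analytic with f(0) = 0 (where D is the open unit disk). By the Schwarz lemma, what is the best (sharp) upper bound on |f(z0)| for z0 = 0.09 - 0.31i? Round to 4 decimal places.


Step 1: Schwarz lemma: if f: D -> D is analytic with f(0) = 0, then |f(z)| <= |z| for all z in D, and this is sharp (f(z) = z).
Step 2: |z0|^2 = 0.09^2 + (-0.31)^2 = 0.1042
Step 3: |z0| = sqrt(0.1042) = 0.3228
Step 4: Best bound = |z0| = 0.3228

0.3228


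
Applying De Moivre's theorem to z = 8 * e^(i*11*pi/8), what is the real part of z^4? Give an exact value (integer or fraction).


Step 1: By De Moivre's theorem, z^4 = 8^4 * e^(i*4*11*pi/8) = 4096 * (cos(11*pi/2) + i*sin(11*pi/2))
Step 2: |z|^4 = 8^4 = 4096
Step 3: Reduce the angle mod 2*pi: 11*pi/2 - 4*pi = 3*pi/2
Step 4: cos(3*pi/2) = 0
Step 5: Re(z^4) = 4096 * 0 = 0

0


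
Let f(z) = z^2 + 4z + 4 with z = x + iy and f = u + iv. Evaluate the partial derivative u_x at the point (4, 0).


Step 1: f(z) = (x+iy)^2 + 4(x+iy) + 4
Step 2: u = (x^2 - y^2) + 4x + 4
Step 3: u_x = 2x + 4
Step 4: At (4, 0): u_x = 8 + 4 = 12

12


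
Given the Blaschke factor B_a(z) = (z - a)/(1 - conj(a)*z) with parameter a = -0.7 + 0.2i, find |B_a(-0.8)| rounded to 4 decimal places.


Step 1: Numerator z0 - a = -0.8 - (-0.7 + 0.2i) = -0.1 - 0.2i
Step 2: Denominator 1 - conj(a)*z0 = 1 - (-0.7 - 0.2i)*(-0.8) = 0.44 - 0.16i
Step 3: |z0 - a|^2 = (-0.1)^2 + (-0.2)^2 = 0.05; |1 - conj(a)*z0|^2 = 0.44^2 + (-0.16)^2 = 0.2192
Step 4: |B_a(-0.8)| = sqrt(0.05 / 0.2192) = sqrt(0.228102)
Step 5: = 0.4776

0.4776


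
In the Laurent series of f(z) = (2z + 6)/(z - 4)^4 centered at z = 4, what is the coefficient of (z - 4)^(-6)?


Step 1: Write the numerator in powers of (z - 4): 2z + 6 = 2(z - 4) + (2*4 + 6) = 2(z - 4) + 14
Step 2: Divide by (z - 4)^4: f(z) = 14(z - 4)^(-4) + 2(z - 4)^(-3)
Step 3: This finite sum is the Laurent series of f about z = 4.
Step 4: Only the powers -4 and -3 appear, so the coefficient of (z - 4)^(-6) = 0

0


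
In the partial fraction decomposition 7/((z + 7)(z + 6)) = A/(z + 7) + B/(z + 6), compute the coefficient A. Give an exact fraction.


Step 1: Multiply both sides by (z + 7) and set z = -7
Step 2: A = 7 / (-7 + 6)
Step 3: A = 7 / (-1)
Step 4: A = -7

-7


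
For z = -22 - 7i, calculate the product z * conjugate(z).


Step 1: conj(z) = -22 + 7i
Step 2: z * conj(z) = (-22)^2 + (-7)^2
Step 3: = 484 + 49 = 533

533


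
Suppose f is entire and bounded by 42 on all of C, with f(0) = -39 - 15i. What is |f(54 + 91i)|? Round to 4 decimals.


Step 1: By Liouville's theorem, a bounded entire function is constant.
Step 2: f(z) = f(0) = -39 - 15i for all z.
Step 3: |f(w)| = |-39 - 15i| = sqrt(1521 + 225)
Step 4: = 41.7852

41.7852


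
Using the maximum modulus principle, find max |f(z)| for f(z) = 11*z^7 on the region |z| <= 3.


Step 1: On |z| = 3, |f(z)| = 11 * |z|^7 = 11 * 3^7
Step 2: By maximum modulus principle, maximum is on boundary.
Step 3: Maximum = 11 * 2187 = 24057

24057


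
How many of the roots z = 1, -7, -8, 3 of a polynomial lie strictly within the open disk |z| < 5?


Step 1: Check each root:
  z = 1: |1| = 1 < 5
  z = -7: |-7| = 7 >= 5
  z = -8: |-8| = 8 >= 5
  z = 3: |3| = 3 < 5
Step 2: Count = 2

2


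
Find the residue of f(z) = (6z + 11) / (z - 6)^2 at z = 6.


Step 1: Pole of order 2 at z = 6
Step 2: Res = lim d/dz [(z - 6)^2 * f(z)] as z -> 6
Step 3: (z - 6)^2 * f(z) = 6z + 11
Step 4: d/dz[6z + 11] = 6

6


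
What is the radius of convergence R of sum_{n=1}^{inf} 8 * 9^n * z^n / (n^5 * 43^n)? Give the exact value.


Step 1: General term a_n = 8 * 9^n / (n^5 * 43^n)
Step 2: By the root test, |a_n|^(1/n) = 8^(1/n) * 9 / (n^(5/n) * 43) -> 9/43 as n -> infinity (since 8^(1/n) -> 1 and n^(5/n) -> 1)
Step 3: R = 1/lim|a_n|^(1/n) = 43/9

43/9


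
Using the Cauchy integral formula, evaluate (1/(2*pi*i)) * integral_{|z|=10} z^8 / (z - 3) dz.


Step 1: f(z) = z^8, a = 3 is inside |z| = 10
Step 2: By Cauchy integral formula: (1/(2pi*i)) * integral = f(a)
Step 3: f(3) = 3^8 = 6561

6561


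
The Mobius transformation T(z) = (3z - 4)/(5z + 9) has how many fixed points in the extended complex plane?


Step 1: Fixed points satisfy T(z) = z
Step 2: 5z^2 + 6z + 4 = 0
Step 3: Discriminant = 6^2 - 4*5*4 = -44
Step 4: Number of fixed points = 2

2


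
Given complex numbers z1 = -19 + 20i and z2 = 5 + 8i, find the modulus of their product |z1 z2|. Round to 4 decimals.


Step 1: |z1| = sqrt((-19)^2 + 20^2) = sqrt(761)
Step 2: |z2| = sqrt(5^2 + 8^2) = sqrt(89)
Step 3: |z1*z2| = |z1|*|z2| = sqrt(761) * sqrt(89) = sqrt(761 * 89) = sqrt(67729)
Step 4: = 260.248

260.248


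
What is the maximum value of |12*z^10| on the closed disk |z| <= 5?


Step 1: On |z| = 5, |f(z)| = 12 * |z|^10 = 12 * 5^10
Step 2: By maximum modulus principle, maximum is on boundary.
Step 3: Maximum = 12 * 9765625 = 117187500

117187500


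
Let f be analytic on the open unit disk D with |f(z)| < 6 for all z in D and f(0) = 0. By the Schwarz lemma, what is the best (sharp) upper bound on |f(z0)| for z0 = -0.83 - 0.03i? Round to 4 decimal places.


Step 1: g = f/6 maps D -> D with g(0) = 0, so by the Schwarz lemma |g(z)| <= |z|, i.e. |f(z)| <= 6|z|; this is sharp (f(z) = 6z).
Step 2: |z0|^2 = (-0.83)^2 + (-0.03)^2 = 0.6898
Step 3: |z0| = sqrt(0.6898) = 0.830542
Step 4: Best bound = 6 * |z0| = 6 * 0.830542 = 4.9833

4.9833


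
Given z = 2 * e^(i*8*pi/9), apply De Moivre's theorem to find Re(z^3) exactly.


Step 1: By De Moivre's theorem, z^3 = 2^3 * e^(i*3*8*pi/9) = 8 * (cos(8*pi/3) + i*sin(8*pi/3))
Step 2: |z|^3 = 2^3 = 8
Step 3: Reduce the angle mod 2*pi: 8*pi/3 - 2*pi = 2*pi/3
Step 4: cos(2*pi/3) = -1/2
Step 5: Re(z^3) = 8 * (-1/2) = -4

-4


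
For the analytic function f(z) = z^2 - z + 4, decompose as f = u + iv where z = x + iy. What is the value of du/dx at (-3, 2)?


Step 1: f(z) = (x+iy)^2 - (x+iy) + 4
Step 2: u = (x^2 - y^2) - x + 4
Step 3: u_x = 2x - 1
Step 4: At (-3, 2): u_x = -6 - 1 = -7

-7


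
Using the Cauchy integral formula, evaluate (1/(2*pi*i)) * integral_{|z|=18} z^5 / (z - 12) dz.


Step 1: f(z) = z^5, a = 12 is inside |z| = 18
Step 2: By Cauchy integral formula: (1/(2pi*i)) * integral = f(a)
Step 3: f(12) = 12^5 = 248832

248832


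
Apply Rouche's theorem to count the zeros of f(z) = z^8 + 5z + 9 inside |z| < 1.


Step 1: On |z| = 1 the three terms have sizes |z^8| = 1^8 = 1, |5z| = 5*1 = 5, |9| = 9
Step 2: The dominant term is g(z) = 9; let h(z) = z^8 + 5z so f = g + h
Step 3: On |z| = 1: |g| = 9 and |h| <= 1 + 5 = 6
Step 4: Since 9 > 6, |h| < |g| on |z| = 1, so by Rouche f has the same number of zeros as g inside |z| < 1
Step 5: g(z) = 9 is a nonzero constant with no zeros inside |z| < 1. Answer = 0

0


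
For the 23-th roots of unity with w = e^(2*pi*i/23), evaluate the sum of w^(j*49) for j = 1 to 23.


Step 1: The sum sum_{j=1}^{n} w^(k*j) equals n if n | k, else 0.
Step 2: Here n = 23, k = 49
Step 3: Does n divide k? 23 | 49 -> False
Step 4: Sum = 0

0


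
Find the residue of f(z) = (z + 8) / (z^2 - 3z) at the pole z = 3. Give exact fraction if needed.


Step 1: Q(z) = z^2 - 3z = (z - 3)(z)
Step 2: Q'(z) = 2z - 3
Step 3: Q'(3) = 3, P(3) = 11
Step 4: Res = P(3)/Q'(3) = 11/3 = 11/3

11/3


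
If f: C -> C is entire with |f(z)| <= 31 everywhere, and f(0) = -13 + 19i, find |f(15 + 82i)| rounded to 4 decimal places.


Step 1: By Liouville's theorem, a bounded entire function is constant.
Step 2: f(z) = f(0) = -13 + 19i for all z.
Step 3: |f(w)| = |-13 + 19i| = sqrt(169 + 361)
Step 4: = 23.0217

23.0217


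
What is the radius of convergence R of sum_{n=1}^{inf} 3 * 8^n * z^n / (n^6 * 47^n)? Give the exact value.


Step 1: General term a_n = 3 * 8^n / (n^6 * 47^n)
Step 2: By the root test, |a_n|^(1/n) = 3^(1/n) * 8 / (n^(6/n) * 47) -> 8/47 as n -> infinity (since 3^(1/n) -> 1 and n^(6/n) -> 1)
Step 3: R = 1/lim|a_n|^(1/n) = 47/8

47/8


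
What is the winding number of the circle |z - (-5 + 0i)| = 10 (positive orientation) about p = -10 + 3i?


Step 1: Center c = (-5, 0), radius = 10
Step 2: |p - c|^2 = (-5)^2 + 3^2 = 34
Step 3: r^2 = 100
Step 4: |p-c| < r so winding number = 1

1


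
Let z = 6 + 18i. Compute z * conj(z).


Step 1: conj(z) = 6 - 18i
Step 2: z * conj(z) = 6^2 + 18^2
Step 3: = 36 + 324 = 360

360


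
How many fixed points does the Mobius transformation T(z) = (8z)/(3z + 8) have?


Step 1: Fixed points satisfy T(z) = z
Step 2: 3z^2 = 0
Step 3: Discriminant = 0^2 - 4*3*0 = 0
Step 4: Number of fixed points = 1

1


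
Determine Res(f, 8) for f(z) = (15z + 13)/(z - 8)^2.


Step 1: Pole of order 2 at z = 8
Step 2: Res = lim d/dz [(z - 8)^2 * f(z)] as z -> 8
Step 3: (z - 8)^2 * f(z) = 15z + 13
Step 4: d/dz[15z + 13] = 15

15


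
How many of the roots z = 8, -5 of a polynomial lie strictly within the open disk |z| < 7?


Step 1: Check each root:
  z = 8: |8| = 8 >= 7
  z = -5: |-5| = 5 < 7
Step 2: Count = 1

1


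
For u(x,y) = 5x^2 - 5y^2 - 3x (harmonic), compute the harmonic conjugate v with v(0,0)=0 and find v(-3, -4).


Step 1: v_x = -u_y = 10y + 0
Step 2: v_y = u_x = 10x - 3
Step 3: v = 10xy - 3y + C
Step 4: v(0,0) = 0 => C = 0
Step 5: v(-3, -4) = 132

132


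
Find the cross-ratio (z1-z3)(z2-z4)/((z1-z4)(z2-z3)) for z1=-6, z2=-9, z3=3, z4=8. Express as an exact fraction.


Step 1: (z1-z3)(z2-z4) = (-9) * (-17) = 153
Step 2: (z1-z4)(z2-z3) = (-14) * (-12) = 168
Step 3: Cross-ratio = 153/168 = 51/56

51/56


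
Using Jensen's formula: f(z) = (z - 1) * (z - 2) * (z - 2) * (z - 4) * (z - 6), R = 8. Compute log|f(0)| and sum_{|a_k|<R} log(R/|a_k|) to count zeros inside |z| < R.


Jensen's formula: (1/2pi)*integral log|f(Re^it)|dt = log|f(0)| + sum_{|a_k|<R} log(R/|a_k|)
Step 1: f(0) = (-1) * (-2) * (-2) * (-4) * (-6) = -96
Step 2: log|f(0)| = log|1| + log|2| + log|2| + log|4| + log|6| = 4.5643
Step 3: Zeros inside |z| < 8: 1, 2, 2, 4, 6
Step 4: Jensen sum = log(8/1) + log(8/2) + log(8/2) + log(8/4) + log(8/6) = 5.8329
Step 5: n(R) = number of terms in the Jensen sum = count of zeros inside |z| < 8 = 5

5


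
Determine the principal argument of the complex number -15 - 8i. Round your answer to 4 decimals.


Step 1: z = -15 - 8i
Step 2: arg(z) = atan2(-8, -15)
Step 3: arg(z) = -2.6516

-2.6516


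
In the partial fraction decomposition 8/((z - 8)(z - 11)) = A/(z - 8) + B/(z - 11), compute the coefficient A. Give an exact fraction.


Step 1: Multiply both sides by (z - 8) and set z = 8
Step 2: A = 8 / (8 - 11)
Step 3: A = 8 / (-3)
Step 4: A = -8/3

-8/3


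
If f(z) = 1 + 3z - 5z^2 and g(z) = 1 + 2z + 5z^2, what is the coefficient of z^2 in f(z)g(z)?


Step 1: z^2 term in f*g comes from: (1)*(5z^2) + (3z)*(2z) + (-5z^2)*(1)
Step 2: = 5 + 6 - 5
Step 3: = 6

6


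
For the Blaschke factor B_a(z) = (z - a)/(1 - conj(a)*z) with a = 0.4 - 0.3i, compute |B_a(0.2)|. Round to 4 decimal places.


Step 1: Numerator z0 - a = 0.2 - (0.4 - 0.3i) = -0.2 + 0.3i
Step 2: Denominator 1 - conj(a)*z0 = 1 - (0.4 + 0.3i)*0.2 = 0.92 - 0.06i
Step 3: |z0 - a|^2 = (-0.2)^2 + 0.3^2 = 0.13; |1 - conj(a)*z0|^2 = 0.92^2 + (-0.06)^2 = 0.85
Step 4: |B_a(0.2)| = sqrt(0.13 / 0.85) = sqrt(0.152941)
Step 5: = 0.3911

0.3911


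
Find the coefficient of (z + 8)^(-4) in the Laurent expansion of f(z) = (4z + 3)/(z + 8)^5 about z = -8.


Step 1: Write the numerator in powers of (z + 8): 4z + 3 = 4(z + 8) + (4*(-8) + 3) = 4(z + 8) - 29
Step 2: Divide by (z + 8)^5: f(z) = -29(z + 8)^(-5) + 4(z + 8)^(-4)
Step 3: This finite sum is the Laurent series of f about z = -8.
Step 4: Coefficient of (z + 8)^(-4) = coefficient of (z + 8) in the re-centred numerator = 4

4


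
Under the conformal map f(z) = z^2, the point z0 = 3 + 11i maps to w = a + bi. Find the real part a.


Step 1: z0 = 3 + 11i
Step 2: z0^2 = 3^2 - 11^2 + 66i
Step 3: real part = 9 - 121 = -112

-112


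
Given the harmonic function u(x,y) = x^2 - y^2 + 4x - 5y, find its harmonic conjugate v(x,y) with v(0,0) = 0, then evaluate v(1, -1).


Step 1: v_x = -u_y = 2y + 5
Step 2: v_y = u_x = 2x + 4
Step 3: v = 2xy + 5x + 4y + C
Step 4: v(0,0) = 0 => C = 0
Step 5: v(1, -1) = -1

-1


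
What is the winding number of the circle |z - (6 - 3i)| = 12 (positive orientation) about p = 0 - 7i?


Step 1: Center c = (6, -3), radius = 12
Step 2: |p - c|^2 = (-6)^2 + (-4)^2 = 52
Step 3: r^2 = 144
Step 4: |p-c| < r so winding number = 1

1


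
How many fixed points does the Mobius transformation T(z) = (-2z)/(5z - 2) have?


Step 1: Fixed points satisfy T(z) = z
Step 2: 5z^2 = 0
Step 3: Discriminant = 0^2 - 4*5*0 = 0
Step 4: Number of fixed points = 1

1


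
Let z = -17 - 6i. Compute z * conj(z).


Step 1: conj(z) = -17 + 6i
Step 2: z * conj(z) = (-17)^2 + (-6)^2
Step 3: = 289 + 36 = 325

325


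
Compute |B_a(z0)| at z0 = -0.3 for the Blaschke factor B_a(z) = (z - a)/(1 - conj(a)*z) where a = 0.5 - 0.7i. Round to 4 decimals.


Step 1: Numerator z0 - a = -0.3 - (0.5 - 0.7i) = -0.8 + 0.7i
Step 2: Denominator 1 - conj(a)*z0 = 1 - (0.5 + 0.7i)*(-0.3) = 1.15 + 0.21i
Step 3: |z0 - a|^2 = (-0.8)^2 + 0.7^2 = 1.13; |1 - conj(a)*z0|^2 = 1.15^2 + 0.21^2 = 1.3666
Step 4: |B_a(-0.3)| = sqrt(1.13 / 1.3666) = sqrt(0.82687)
Step 5: = 0.9093

0.9093


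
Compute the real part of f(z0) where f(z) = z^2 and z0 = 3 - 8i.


Step 1: z0 = 3 - 8i
Step 2: z0^2 = 3^2 - (-8)^2 - 48i
Step 3: real part = 9 - 64 = -55

-55


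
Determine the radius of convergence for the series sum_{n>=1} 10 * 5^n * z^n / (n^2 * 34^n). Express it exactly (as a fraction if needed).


Step 1: General term a_n = 10 * 5^n / (n^2 * 34^n)
Step 2: By the root test, |a_n|^(1/n) = 10^(1/n) * 5 / (n^(2/n) * 34) -> 5/34 as n -> infinity (since 10^(1/n) -> 1 and n^(2/n) -> 1)
Step 3: R = 1/lim|a_n|^(1/n) = 34/5

34/5


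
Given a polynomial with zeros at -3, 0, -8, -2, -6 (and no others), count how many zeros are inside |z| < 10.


Step 1: Check each root:
  z = -3: |-3| = 3 < 10
  z = 0: |0| = 0 < 10
  z = -8: |-8| = 8 < 10
  z = -2: |-2| = 2 < 10
  z = -6: |-6| = 6 < 10
Step 2: Count = 5

5


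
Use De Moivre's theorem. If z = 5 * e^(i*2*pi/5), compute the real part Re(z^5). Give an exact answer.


Step 1: By De Moivre's theorem, z^5 = 5^5 * e^(i*5*2*pi/5) = 3125 * (cos(2*pi) + i*sin(2*pi))
Step 2: |z|^5 = 5^5 = 3125
Step 3: Reduce the angle mod 2*pi: 2*pi - 2*pi = 0
Step 4: cos(0) = 1
Step 5: Re(z^5) = 3125 * 1 = 3125

3125


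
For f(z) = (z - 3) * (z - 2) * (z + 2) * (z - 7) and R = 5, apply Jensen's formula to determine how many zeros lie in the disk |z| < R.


Jensen's formula: (1/2pi)*integral log|f(Re^it)|dt = log|f(0)| + sum_{|a_k|<R} log(R/|a_k|)
Step 1: f(0) = (-3) * (-2) * 2 * (-7) = -84
Step 2: log|f(0)| = log|3| + log|2| + log|-2| + log|7| = 4.4308
Step 3: Zeros inside |z| < 5: 3, 2, -2
Step 4: Jensen sum = log(5/3) + log(5/2) + log(5/2) = 2.3434
Step 5: n(R) = number of terms in the Jensen sum = count of zeros inside |z| < 5 = 3

3


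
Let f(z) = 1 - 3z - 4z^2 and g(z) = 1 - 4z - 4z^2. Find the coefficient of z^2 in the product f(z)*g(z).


Step 1: z^2 term in f*g comes from: (1)*(-4z^2) + (-3z)*(-4z) + (-4z^2)*(1)
Step 2: = -4 + 12 - 4
Step 3: = 4

4


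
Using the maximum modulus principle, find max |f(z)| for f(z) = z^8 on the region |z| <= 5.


Step 1: On |z| = 5, |f(z)| = |z|^8 = 5^8
Step 2: By maximum modulus principle, maximum is on boundary.
Step 3: Maximum = 390625 = 390625

390625


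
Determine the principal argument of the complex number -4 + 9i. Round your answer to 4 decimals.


Step 1: z = -4 + 9i
Step 2: arg(z) = atan2(9, -4)
Step 3: arg(z) = 1.989

1.989


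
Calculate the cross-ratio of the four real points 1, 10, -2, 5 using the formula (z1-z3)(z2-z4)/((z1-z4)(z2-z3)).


Step 1: (z1-z3)(z2-z4) = 3 * 5 = 15
Step 2: (z1-z4)(z2-z3) = (-4) * 12 = -48
Step 3: Cross-ratio = -15/48 = -5/16

-5/16


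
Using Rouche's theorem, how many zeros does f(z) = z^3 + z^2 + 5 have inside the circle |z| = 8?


Step 1: On |z| = 8 the three terms have sizes |z^3| = 8^3 = 512, |z^2| = 8^2 = 64, |5| = 5
Step 2: The dominant term is g(z) = z^3; let h(z) = z^2 + 5 so f = g + h
Step 3: On |z| = 8: |g| = 512 and |h| <= 64 + 5 = 69
Step 4: Since 512 > 69, |h| < |g| on |z| = 8, so by Rouche f has the same number of zeros as g inside |z| < 8
Step 5: g(z) = z^3 has 3 zeros (all at the origin) inside |z| < 8. Answer = 3

3


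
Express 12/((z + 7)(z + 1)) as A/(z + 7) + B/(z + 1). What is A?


Step 1: Multiply both sides by (z + 7) and set z = -7
Step 2: A = 12 / (-7 + 1)
Step 3: A = 12 / (-6)
Step 4: A = -2

-2


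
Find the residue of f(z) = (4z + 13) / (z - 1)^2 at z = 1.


Step 1: Pole of order 2 at z = 1
Step 2: Res = lim d/dz [(z - 1)^2 * f(z)] as z -> 1
Step 3: (z - 1)^2 * f(z) = 4z + 13
Step 4: d/dz[4z + 13] = 4

4


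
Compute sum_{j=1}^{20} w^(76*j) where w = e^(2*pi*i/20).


Step 1: The sum sum_{j=1}^{n} w^(k*j) equals n if n | k, else 0.
Step 2: Here n = 20, k = 76
Step 3: Does n divide k? 20 | 76 -> False
Step 4: Sum = 0

0


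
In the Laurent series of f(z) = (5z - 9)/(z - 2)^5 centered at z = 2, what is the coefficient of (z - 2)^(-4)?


Step 1: Write the numerator in powers of (z - 2): 5z - 9 = 5(z - 2) + (5*2 - 9) = 5(z - 2) + 1
Step 2: Divide by (z - 2)^5: f(z) = (z - 2)^(-5) + 5(z - 2)^(-4)
Step 3: This finite sum is the Laurent series of f about z = 2.
Step 4: Coefficient of (z - 2)^(-4) = coefficient of (z - 2) in the re-centred numerator = 5

5


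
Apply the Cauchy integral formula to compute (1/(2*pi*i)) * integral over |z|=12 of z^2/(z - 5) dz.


Step 1: f(z) = z^2, a = 5 is inside |z| = 12
Step 2: By Cauchy integral formula: (1/(2pi*i)) * integral = f(a)
Step 3: f(5) = 5^2 = 25

25


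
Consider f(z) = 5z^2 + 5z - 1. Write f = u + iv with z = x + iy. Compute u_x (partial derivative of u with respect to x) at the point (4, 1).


Step 1: f(z) = 5(x+iy)^2 + 5(x+iy) - 1
Step 2: u = 5(x^2 - y^2) + 5x - 1
Step 3: u_x = 10x + 5
Step 4: At (4, 1): u_x = 40 + 5 = 45

45


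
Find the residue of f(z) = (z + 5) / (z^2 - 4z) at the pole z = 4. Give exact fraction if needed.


Step 1: Q(z) = z^2 - 4z = (z - 4)(z)
Step 2: Q'(z) = 2z - 4
Step 3: Q'(4) = 4, P(4) = 9
Step 4: Res = P(4)/Q'(4) = 9/4 = 9/4

9/4


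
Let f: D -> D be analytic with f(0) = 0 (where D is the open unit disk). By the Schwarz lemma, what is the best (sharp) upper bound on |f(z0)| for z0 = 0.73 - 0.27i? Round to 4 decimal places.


Step 1: Schwarz lemma: if f: D -> D is analytic with f(0) = 0, then |f(z)| <= |z| for all z in D, and this is sharp (f(z) = z).
Step 2: |z0|^2 = 0.73^2 + (-0.27)^2 = 0.6058
Step 3: |z0| = sqrt(0.6058) = 0.778332
Step 4: Best bound = |z0| = 0.7783

0.7783
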